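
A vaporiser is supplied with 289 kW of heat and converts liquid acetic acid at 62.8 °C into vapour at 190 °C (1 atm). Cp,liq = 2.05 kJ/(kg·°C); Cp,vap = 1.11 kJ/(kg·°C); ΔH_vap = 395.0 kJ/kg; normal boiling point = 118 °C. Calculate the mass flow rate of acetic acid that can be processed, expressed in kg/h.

Δh = 2.05×(118−62.8) + 395.0 + 1.11×(190−118) = 588.08 kJ/kg
Q = 289 kW = 289 kJ/s = 1.0404e+06 kJ/h
ṁ = Q/Δh = 1.0404e+06 / 588.08 = 1769.1 kg/h

ṁ = 1770 kg/h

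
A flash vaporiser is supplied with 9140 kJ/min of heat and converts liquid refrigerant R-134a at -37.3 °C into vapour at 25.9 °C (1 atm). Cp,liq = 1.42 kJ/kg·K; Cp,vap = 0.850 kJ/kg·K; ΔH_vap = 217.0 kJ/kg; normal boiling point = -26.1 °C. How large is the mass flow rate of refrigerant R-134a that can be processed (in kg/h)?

ṁ = 1980 kg/h

Δh = 1.42×(-26.1−-37.3) + 217.0 + 0.850×(25.9−-26.1) = 277.1 kJ/kg
Q = 9140 kJ/min = 152.33 kJ/s = 548400 kJ/h
ṁ = Q/Δh = 548400 / 277.1 = 1979 kg/h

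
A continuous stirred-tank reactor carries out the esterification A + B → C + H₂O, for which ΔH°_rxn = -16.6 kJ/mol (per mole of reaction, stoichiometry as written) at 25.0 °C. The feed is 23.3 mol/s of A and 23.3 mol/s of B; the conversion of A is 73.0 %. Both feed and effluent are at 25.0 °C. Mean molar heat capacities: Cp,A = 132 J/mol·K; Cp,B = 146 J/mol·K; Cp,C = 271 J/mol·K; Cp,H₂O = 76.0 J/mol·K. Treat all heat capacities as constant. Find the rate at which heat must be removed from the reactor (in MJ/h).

Q_out = 1020 MJ/h

Extent of reaction ξ = 0.730 × 23.3 = 17.009 mol/s
Reaction term: ξ·ΔH°_rxn = 17.009 × -16.6 = -282.35 kJ/s
Q = ΔH = -282.35 kJ/s = -282.35 kW
Heat removed = 1016.5 MJ/h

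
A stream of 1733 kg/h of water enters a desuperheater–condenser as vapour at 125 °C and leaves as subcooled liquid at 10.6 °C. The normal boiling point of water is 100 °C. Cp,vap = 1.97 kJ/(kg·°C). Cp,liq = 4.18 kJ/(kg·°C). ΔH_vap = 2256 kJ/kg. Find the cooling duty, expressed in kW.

vapour 125→100 °C: -49.25 kJ/kg
condensation at 100 °C: -2256 kJ/kg
liquid 100→10.6 °C: -373.69 kJ/kg
Δh = -49.25 + -2256 + -373.69 = -2678.9 kJ/kg
Q = ṁ·Δh = 1733 kg/h × -2678.9 kJ/kg = -4.6426e+06 kJ/h
|Q| = 1289.6 kW

Q_c = 1290 kW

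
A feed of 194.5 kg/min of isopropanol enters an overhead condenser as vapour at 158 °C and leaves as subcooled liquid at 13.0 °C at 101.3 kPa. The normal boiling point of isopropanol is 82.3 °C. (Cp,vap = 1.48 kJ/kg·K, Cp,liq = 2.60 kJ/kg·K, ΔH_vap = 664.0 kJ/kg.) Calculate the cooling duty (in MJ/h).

Q_c = 11200 MJ/h

vapour 158→82.3 °C: -112.04 kJ/kg
condensation at 82.3 °C: -664 kJ/kg
liquid 82.3→13.0 °C: -180.18 kJ/kg
Δh = -112.04 + -664 + -180.18 = -956.22 kJ/kg
Q = ṁ·Δh = 194.5 kg/min × -956.22 kJ/kg = -185980 kJ/min
|Q| = 3099.7 kW = 11159 MJ/h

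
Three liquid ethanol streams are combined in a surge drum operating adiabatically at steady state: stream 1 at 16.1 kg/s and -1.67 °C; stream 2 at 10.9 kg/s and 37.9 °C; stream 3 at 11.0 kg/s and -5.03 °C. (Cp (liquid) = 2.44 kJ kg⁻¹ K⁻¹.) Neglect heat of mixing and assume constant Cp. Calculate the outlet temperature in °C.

T_out = 8.71 °C

No heat crosses the boundary, so H_out = H_in.
Σ ṁᵢCp,ᵢTᵢ = 16.1×2.44×-1.67 + 10.9×2.44×37.9 + 11.0×2.44×-5.03 = 807.38
Σ ṁᵢCp,ᵢ = 16.1×2.44 + 10.9×2.44 + 11.0×2.44 = 92.72
T_out = 807.38 / 92.72 = 8.7077 °C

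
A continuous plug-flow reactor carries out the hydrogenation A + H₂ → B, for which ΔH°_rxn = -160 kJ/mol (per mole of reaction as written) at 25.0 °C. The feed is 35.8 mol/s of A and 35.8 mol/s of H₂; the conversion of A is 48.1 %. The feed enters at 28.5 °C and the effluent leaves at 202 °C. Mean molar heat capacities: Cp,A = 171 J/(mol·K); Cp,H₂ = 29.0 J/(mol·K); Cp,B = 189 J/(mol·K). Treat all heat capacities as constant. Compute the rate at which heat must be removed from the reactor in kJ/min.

Extent of reaction ξ = 0.481 × 35.8 = 17.22 mol/s
Reaction term: ξ·ΔH°_rxn = 17.22 × -160 = -2755.2 kJ/s
Sensible, feed 28.5→25 °C: -25.06 kJ/s
Outlet flows (mol/s): A 18.58, H₂ 18.58, B 17.22
Sensible, products 25→202 °C: 1233.8 kJ/s
Q = ΔH = -1546.4 kJ/s = -1546.4 kW
Heat removed = 92786 kJ/min

Q_out = 92800 kJ/min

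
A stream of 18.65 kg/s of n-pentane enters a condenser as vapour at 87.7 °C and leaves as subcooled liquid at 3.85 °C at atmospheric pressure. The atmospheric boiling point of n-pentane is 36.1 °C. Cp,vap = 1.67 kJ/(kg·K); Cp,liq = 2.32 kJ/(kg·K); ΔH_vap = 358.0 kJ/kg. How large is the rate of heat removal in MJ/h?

Q_c = 34800 MJ/h

vapour 87.7→36.1 °C: -86.172 kJ/kg
condensation at 36.1 °C: -358 kJ/kg
liquid 36.1→3.85 °C: -74.82 kJ/kg
Δh = -86.172 + -358 + -74.82 = -518.99 kJ/kg
Q = ṁ·Δh = 18.65 kg/s × -518.99 kJ/kg = -9679.2 kJ/s
|Q| = 9679.2 kW = 34845 MJ/h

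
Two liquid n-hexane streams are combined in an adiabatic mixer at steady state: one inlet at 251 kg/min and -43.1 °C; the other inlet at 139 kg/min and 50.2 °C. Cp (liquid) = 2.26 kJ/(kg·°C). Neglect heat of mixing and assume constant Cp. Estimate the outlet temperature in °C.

T_out = -9.85 °C

No heat crosses the boundary, so H_out = H_in.
T_out = Σ ṁᵢCp,ᵢTᵢ / Σ ṁᵢCp,ᵢ
      = -8679.1 / 881.4 = -9.8469 °C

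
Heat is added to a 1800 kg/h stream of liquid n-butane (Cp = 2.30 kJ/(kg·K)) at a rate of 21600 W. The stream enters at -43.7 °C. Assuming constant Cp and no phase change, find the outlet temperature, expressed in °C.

T_out = -24.9 °C

Q = 21600 W = 77760 kJ/h
ΔT = Q/(ṁ·Cp) = 77760/(1800×2.30) = 18.783 K
T_out = -43.7 + 18.783 = -24.917 °C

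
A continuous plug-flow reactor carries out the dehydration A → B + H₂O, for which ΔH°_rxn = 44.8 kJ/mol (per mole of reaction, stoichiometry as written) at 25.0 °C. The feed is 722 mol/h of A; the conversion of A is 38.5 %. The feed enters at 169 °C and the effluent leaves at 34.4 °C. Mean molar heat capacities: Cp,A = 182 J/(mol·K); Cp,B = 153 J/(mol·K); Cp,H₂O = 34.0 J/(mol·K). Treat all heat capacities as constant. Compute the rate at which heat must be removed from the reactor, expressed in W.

Extent of reaction ξ = 0.385 × 722 = 277.97 mol/h
Reaction term: ξ·ΔH°_rxn = 277.97 × 44.8 = 12453 kJ/h
Sensible, feed 169→25 °C: -18922 kJ/h
Outlet flows (mol/h): A 444.03, B 277.97, H₂O 277.97
Sensible, products 25→34.4 °C: 1248.3 kJ/h
Q = ΔH = -5220.9 kJ/h = -1.4502 kW
Heat removed = 1450.2 W

Q_out = 1450 W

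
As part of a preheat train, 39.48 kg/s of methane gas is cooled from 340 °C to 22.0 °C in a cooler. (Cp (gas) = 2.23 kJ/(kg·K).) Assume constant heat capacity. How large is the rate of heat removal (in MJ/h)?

Q = ṁ·Cp·ΔT = 39.48 × 2.23 × (22.0 − 340) = -27997 kJ/s
Cooling duty = 100790 MJ/h

Q_c = 101000 MJ/h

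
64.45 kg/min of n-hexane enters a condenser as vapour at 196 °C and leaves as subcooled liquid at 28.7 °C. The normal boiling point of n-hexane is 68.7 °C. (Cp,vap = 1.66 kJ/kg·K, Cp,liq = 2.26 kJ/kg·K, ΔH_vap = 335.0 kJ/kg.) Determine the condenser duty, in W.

Q_c = 684000 W

vapour 196→68.7 °C: -211.32 kJ/kg
condensation at 68.7 °C: -335 kJ/kg
liquid 68.7→28.7 °C: -90.4 kJ/kg
Δh = -211.32 + -335 + -90.4 = -636.72 kJ/kg
Q = ṁ·Δh = 64.45 kg/min × -636.72 kJ/kg = -41036 kJ/min
|Q| = 683.94 kW = 683940 W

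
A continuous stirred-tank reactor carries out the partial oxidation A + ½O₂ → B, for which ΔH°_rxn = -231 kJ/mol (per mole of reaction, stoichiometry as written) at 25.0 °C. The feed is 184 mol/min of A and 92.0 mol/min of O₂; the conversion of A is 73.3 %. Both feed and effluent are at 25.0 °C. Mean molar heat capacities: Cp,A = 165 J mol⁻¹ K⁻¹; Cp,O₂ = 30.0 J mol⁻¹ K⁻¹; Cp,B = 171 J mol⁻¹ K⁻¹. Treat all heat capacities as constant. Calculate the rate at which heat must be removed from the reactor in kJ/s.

Extent of reaction ξ = 0.733 × 184 = 134.87 mol/min
Reaction term: ξ·ΔH°_rxn = 134.87 × -231 = -31155 kJ/min
Q = ΔH = -31155 kJ/min = -519.26 kW
Heat removed = 519.26 kJ/s

Q_out = 519 kJ/s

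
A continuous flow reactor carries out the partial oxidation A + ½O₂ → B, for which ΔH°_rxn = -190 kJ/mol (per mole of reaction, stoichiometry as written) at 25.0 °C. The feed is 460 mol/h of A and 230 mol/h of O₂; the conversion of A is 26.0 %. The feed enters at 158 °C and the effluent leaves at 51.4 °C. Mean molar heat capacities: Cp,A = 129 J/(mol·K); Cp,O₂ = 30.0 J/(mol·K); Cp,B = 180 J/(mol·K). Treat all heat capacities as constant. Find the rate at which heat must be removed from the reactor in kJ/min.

Extent of reaction ξ = 0.260 × 460 = 119.6 mol/h
Reaction term: ξ·ΔH°_rxn = 119.6 × -190 = -22724 kJ/h
Sensible, feed 158→25 °C: -8809.9 kJ/h
Outlet flows (mol/h): A 340.4, O₂ 170.2, B 119.6
Sensible, products 25→51.4 °C: 1862.4 kJ/h
Q = ΔH = -29672 kJ/h = -8.2421 kW
Heat removed = 494.53 kJ/min

Q_out = 495 kJ/min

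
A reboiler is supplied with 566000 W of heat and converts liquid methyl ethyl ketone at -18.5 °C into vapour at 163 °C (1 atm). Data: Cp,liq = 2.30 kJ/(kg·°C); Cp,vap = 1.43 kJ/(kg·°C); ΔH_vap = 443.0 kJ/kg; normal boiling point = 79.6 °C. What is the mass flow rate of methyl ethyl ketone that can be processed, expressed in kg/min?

Δh = 2.30×(79.6−-18.5) + 443.0 + 1.43×(163−79.6) = 787.89 kJ/kg
Q = 566000 W = 566 kJ/s = 33960 kJ/min
ṁ = Q/Δh = 33960 / 787.89 = 43.102 kg/min

ṁ = 43.1 kg/min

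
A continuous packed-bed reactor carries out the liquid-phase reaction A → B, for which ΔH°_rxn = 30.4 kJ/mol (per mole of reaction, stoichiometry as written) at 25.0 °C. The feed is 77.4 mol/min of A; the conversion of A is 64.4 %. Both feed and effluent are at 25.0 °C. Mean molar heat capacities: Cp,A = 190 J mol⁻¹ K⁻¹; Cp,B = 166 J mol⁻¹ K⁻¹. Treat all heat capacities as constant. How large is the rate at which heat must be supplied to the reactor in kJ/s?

Q_in = 25.3 kJ/s

Extent of reaction ξ = 0.644 × 77.4 = 49.846 mol/min
Reaction term: ξ·ΔH°_rxn = 49.846 × 30.4 = 1515.3 kJ/min
Q = ΔH = 1515.3 kJ/min = 25.255 kW
Heat supplied = 25.255 kJ/s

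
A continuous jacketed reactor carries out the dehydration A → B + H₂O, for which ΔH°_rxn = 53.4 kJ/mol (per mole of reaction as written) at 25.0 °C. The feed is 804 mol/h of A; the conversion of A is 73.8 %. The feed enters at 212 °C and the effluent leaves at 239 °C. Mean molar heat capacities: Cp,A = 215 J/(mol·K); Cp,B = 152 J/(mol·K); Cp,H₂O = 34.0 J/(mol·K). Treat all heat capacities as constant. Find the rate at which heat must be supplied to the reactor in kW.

Q_in = 9.07 kW

Extent of reaction ξ = 0.738 × 804 = 593.35 mol/h
Reaction term: ξ·ΔH°_rxn = 593.35 × 53.4 = 31685 kJ/h
Sensible, feed 212→25 °C: -32325 kJ/h
Outlet flows (mol/h): A 210.65, B 593.35, H₂O 593.35
Sensible, products 25→239 °C: 33310 kJ/h
Q = ΔH = 32670 kJ/h = 9.075 kW
Heat supplied = 9.075 kW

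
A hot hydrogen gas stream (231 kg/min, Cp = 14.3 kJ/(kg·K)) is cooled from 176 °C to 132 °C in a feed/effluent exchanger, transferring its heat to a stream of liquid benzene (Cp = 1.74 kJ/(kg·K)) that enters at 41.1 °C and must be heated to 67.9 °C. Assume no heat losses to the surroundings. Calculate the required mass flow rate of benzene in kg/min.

Heat released by hot stream: Q = 231 × 14.3 × (176 − 132) = 145350 kJ/min
Energy balance on cold side (adiabatic exchanger): Q = ṁ_c·Cp_c·(T_c,out − T_c,in)
ṁ_c = 145350 / [1.74 × (67.9 − 41.1)] = 3116.9 kg/min

ṁ_c = 3120 kg/min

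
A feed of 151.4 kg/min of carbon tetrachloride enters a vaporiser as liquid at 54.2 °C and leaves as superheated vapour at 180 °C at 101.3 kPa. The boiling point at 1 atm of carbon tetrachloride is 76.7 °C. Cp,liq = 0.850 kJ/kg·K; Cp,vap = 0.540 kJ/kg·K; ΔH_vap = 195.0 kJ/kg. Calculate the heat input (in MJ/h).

liquid 54.2→76.7 °C: 19.125 kJ/kg
vaporisation at 76.7 °C: 195 kJ/kg
vapour 76.7→180 °C: 55.782 kJ/kg
Δh = 19.125 + 195 + 55.782 = 269.91 kJ/kg
Q = ṁ·Δh = 151.4 kg/min × 269.91 kJ/kg = 40864 kJ/min
|Q| = 681.07 kW = 2451.8 MJ/h

Q = 2450 MJ/h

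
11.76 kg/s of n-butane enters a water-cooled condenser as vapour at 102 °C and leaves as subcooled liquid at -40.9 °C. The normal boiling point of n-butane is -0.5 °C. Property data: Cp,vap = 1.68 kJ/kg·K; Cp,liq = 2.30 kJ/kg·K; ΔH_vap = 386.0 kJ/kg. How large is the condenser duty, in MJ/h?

Q_c = 27600 MJ/h

vapour 102→-0.5 °C: -172.2 kJ/kg
condensation at -0.5 °C: -386 kJ/kg
liquid -0.5→-40.9 °C: -92.92 kJ/kg
Δh = -172.2 + -386 + -92.92 = -651.12 kJ/kg
Q = ṁ·Δh = 11.76 kg/s × -651.12 kJ/kg = -7657.2 kJ/s
|Q| = 7657.2 kW = 27566 MJ/h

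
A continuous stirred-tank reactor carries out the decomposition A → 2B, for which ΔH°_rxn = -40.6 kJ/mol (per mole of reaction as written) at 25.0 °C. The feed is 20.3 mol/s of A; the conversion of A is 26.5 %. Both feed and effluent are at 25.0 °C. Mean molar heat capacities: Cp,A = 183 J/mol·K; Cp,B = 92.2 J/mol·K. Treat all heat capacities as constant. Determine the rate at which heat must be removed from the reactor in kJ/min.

Q_out = 13100 kJ/min

Extent of reaction ξ = 0.265 × 20.3 = 5.3795 mol/s
Reaction term: ξ·ΔH°_rxn = 5.3795 × -40.6 = -218.41 kJ/s
Q = ΔH = -218.41 kJ/s = -218.41 kW
Heat removed = 13104 kJ/min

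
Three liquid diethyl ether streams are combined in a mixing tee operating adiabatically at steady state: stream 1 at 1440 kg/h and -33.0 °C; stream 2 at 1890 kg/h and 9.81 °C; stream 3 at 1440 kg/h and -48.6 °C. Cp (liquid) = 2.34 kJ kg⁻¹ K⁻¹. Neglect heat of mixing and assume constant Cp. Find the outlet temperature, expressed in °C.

Adiabatic, steady state ⇒ Σ ṁᵢCp,ᵢ(T_out − Tᵢ) = 0
T_out = Σ ṁᵢCp,ᵢTᵢ / Σ ṁᵢCp,ᵢ
      = -231570 / 11162 = -20.747 °C

T_out = -20.7 °C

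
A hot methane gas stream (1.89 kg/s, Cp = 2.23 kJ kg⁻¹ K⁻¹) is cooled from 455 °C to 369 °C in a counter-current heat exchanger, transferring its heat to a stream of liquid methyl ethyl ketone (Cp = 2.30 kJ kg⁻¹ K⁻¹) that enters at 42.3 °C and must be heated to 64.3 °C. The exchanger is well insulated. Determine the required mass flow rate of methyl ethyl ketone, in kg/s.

ṁ_c = 7.16 kg/s

Heat released by hot stream: Q = 1.89 × 2.23 × (455 − 369) = 362.46 kJ/s
Energy balance on cold side (adiabatic exchanger): Q = ṁ_c·Cp_c·(T_c,out − T_c,in)
ṁ_c = 362.46 / [2.30 × (64.3 − 42.3)] = 7.1633 kg/s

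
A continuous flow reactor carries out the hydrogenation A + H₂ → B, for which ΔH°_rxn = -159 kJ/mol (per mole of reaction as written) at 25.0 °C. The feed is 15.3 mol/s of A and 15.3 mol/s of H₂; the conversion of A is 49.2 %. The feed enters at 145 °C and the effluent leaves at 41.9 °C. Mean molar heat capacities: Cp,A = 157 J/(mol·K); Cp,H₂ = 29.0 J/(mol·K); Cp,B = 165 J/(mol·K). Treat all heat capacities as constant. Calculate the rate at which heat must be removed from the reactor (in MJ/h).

Q_out = 5370 MJ/h

Extent of reaction ξ = 0.492 × 15.3 = 7.5276 mol/s
Reaction term: ξ·ΔH°_rxn = 7.5276 × -159 = -1196.9 kJ/s
Sensible, feed 145→25 °C: -341.5 kJ/s
Outlet flows (mol/s): A 7.7724, H₂ 7.7724, B 7.5276
Sensible, products 25→41.9 °C: 45.422 kJ/s
Q = ΔH = -1493 kJ/s = -1493 kW
Heat removed = 5374.7 MJ/h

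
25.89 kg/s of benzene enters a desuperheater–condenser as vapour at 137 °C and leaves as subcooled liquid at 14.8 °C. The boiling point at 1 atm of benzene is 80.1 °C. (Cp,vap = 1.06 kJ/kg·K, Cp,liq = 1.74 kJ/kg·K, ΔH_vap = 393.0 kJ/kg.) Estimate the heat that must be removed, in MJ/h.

vapour 137→80.1 °C: -60.314 kJ/kg
condensation at 80.1 °C: -393 kJ/kg
liquid 80.1→14.8 °C: -113.62 kJ/kg
Δh = -60.314 + -393 + -113.62 = -566.94 kJ/kg
Q = ṁ·Δh = 25.89 kg/s × -566.94 kJ/kg = -14678 kJ/s
|Q| = 14678 kW = 52841 MJ/h

Q_c = 52800 MJ/h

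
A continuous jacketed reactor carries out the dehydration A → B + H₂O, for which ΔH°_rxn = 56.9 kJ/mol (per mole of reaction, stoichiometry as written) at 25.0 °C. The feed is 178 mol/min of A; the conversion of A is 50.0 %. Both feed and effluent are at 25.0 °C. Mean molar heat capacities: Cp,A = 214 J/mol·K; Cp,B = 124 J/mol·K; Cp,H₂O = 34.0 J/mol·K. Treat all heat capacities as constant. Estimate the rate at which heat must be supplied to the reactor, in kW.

Extent of reaction ξ = 0.500 × 178 = 89 mol/min
Reaction term: ξ·ΔH°_rxn = 89 × 56.9 = 5064.1 kJ/min
Q = ΔH = 5064.1 kJ/min = 84.402 kW
Heat supplied = 84.402 kW

Q_in = 84.4 kW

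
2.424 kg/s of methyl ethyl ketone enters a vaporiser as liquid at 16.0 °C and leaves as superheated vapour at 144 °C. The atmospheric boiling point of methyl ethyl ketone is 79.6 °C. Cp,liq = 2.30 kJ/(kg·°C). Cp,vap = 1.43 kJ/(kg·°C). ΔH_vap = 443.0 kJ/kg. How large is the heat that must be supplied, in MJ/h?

liquid 16.0→79.6 °C: 146.28 kJ/kg
vaporisation at 79.6 °C: 443 kJ/kg
vapour 79.6→144 °C: 92.092 kJ/kg
Δh = 146.28 + 443 + 92.092 = 681.37 kJ/kg
Q = ṁ·Δh = 2.424 kg/s × 681.37 kJ/kg = 1651.6 kJ/s
|Q| = 1651.6 kW = 5945.9 MJ/h

Q = 5950 MJ/h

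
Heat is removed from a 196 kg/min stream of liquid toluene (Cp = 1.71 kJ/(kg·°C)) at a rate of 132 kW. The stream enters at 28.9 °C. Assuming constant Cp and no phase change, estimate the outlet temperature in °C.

T_out = 5.27 °C

Q = 132 kW = 7920 kJ/min
ΔT = Q/(ṁ·Cp) = 7920/(196×1.71) = 23.631 K
T_out = 28.9 − 23.631 = 5.2695 °C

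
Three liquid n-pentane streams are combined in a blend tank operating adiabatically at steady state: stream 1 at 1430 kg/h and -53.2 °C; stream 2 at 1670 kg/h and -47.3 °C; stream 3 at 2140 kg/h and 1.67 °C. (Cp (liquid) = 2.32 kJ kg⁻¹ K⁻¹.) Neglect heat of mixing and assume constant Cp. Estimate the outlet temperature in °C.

Adiabatic, steady state ⇒ Σ ṁᵢCp,ᵢ(T_out − Tᵢ) = 0
T_out = Σ ṁᵢCp,ᵢTᵢ / Σ ṁᵢCp,ᵢ
      = -351460 / 12157 = -28.911 °C

T_out = -28.9 °C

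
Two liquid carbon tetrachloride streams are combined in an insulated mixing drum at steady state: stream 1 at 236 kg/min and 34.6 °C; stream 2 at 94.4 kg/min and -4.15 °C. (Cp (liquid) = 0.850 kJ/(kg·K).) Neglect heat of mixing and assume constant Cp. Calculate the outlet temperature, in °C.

Energy balance with Q = 0: Σ ṁᵢCp,ᵢ(T_out − Tᵢ) = 0
T_out = Σ ṁᵢCp,ᵢTᵢ / Σ ṁᵢCp,ᵢ
      = 6607.8 / 280.84 = 23.529 °C

T_out = 23.5 °C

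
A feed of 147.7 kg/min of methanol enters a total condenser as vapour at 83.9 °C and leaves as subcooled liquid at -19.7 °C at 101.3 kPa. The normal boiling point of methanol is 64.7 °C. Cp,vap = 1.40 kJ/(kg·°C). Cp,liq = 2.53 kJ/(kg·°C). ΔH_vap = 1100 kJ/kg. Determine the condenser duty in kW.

Q_c = 3300 kW

vapour 83.9→64.7 °C: -26.88 kJ/kg
condensation at 64.7 °C: -1100 kJ/kg
liquid 64.7→-19.7 °C: -213.53 kJ/kg
Δh = -26.88 + -1100 + -213.53 = -1340.4 kJ/kg
Q = ṁ·Δh = 147.7 kg/min × -1340.4 kJ/kg = -197980 kJ/min
|Q| = 3299.6 kW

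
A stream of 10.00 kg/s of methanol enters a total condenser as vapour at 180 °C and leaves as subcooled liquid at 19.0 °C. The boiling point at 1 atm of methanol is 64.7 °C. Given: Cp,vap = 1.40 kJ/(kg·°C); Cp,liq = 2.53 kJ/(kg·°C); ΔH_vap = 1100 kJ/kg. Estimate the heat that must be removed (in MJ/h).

Q_c = 49600 MJ/h

vapour 180→64.7 °C: -161.42 kJ/kg
condensation at 64.7 °C: -1100 kJ/kg
liquid 64.7→19.0 °C: -115.62 kJ/kg
Δh = -161.42 + -1100 + -115.62 = -1377 kJ/kg
Q = ṁ·Δh = 10.00 kg/s × -1377 kJ/kg = -13770 kJ/s
|Q| = 13770 kW = 49573 MJ/h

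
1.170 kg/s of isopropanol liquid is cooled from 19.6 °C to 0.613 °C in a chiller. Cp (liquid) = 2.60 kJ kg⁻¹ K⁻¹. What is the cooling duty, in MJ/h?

Q_c = 208 MJ/h

Q = ṁ·Cp·ΔT = 1.170 × 2.60 × (0.613 − 19.6) = -57.758 kJ/s
Cooling duty = 207.93 MJ/h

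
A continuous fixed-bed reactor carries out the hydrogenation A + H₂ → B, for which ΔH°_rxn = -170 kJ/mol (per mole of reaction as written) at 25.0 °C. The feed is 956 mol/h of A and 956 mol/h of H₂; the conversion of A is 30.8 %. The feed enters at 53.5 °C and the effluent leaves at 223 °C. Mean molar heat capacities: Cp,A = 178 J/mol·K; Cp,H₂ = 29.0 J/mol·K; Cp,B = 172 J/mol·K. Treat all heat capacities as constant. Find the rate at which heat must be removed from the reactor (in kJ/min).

Extent of reaction ξ = 0.308 × 956 = 294.45 mol/h
Reaction term: ξ·ΔH°_rxn = 294.45 × -170 = -50056 kJ/h
Sensible, feed 53.5→25 °C: -5639.9 kJ/h
Outlet flows (mol/h): A 661.55, H₂ 661.55, B 294.45
Sensible, products 25→223 °C: 37142 kJ/h
Q = ΔH = -18554 kJ/h = -5.1539 kW
Heat removed = 309.23 kJ/min

Q_out = 309 kJ/min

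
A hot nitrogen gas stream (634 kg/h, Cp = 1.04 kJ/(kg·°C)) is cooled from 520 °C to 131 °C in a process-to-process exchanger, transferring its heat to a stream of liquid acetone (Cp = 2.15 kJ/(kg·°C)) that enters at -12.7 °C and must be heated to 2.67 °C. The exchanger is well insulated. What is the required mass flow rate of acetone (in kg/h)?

ṁ_c = 7760 kg/h

Heat released by hot stream: Q = 634 × 1.04 × (520 − 131) = 256490 kJ/h
Energy balance on cold side (adiabatic exchanger): Q = ṁ_c·Cp_c·(T_c,out − T_c,in)
ṁ_c = 256490 / [2.15 × (2.67 − -12.7)] = 7761.8 kg/h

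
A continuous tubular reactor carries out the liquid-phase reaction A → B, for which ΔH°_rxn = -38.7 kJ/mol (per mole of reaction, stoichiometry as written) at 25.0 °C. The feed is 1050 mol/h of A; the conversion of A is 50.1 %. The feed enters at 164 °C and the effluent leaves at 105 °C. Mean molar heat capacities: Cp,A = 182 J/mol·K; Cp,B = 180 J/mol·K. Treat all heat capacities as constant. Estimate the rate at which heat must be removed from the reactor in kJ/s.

Extent of reaction ξ = 0.501 × 1050 = 526.05 mol/h
Reaction term: ξ·ΔH°_rxn = 526.05 × -38.7 = -20358 kJ/h
Sensible, feed 164→25 °C: -26563 kJ/h
Outlet flows (mol/h): A 523.95, B 526.05
Sensible, products 25→105 °C: 15204 kJ/h
Q = ΔH = -31717 kJ/h = -8.8103 kW
Heat removed = 8.8103 kJ/s

Q_out = 8.81 kJ/s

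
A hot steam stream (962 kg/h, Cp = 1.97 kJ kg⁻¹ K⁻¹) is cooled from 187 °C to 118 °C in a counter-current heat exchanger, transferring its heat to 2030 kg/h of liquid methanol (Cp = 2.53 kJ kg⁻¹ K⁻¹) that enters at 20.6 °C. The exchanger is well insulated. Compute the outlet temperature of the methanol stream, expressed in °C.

T_c,out = 46.1 °C

Heat released by hot stream: Q = 962 × 1.97 × (187 − 118) = 130760 kJ/h
Energy balance on cold side (adiabatic exchanger): Q = ṁ_c·Cp_c·(T_c,out − T_c,in)
T_c,out = 20.6 + 130760/(2030 × 2.53) = 46.061 °C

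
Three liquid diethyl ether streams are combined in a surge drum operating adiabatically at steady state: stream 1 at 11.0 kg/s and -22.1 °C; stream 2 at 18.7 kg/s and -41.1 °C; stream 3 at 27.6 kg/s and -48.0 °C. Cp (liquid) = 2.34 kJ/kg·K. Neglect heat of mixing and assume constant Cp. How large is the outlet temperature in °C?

T_out = -40.8 °C

No heat crosses the boundary, so H_out = H_in.
T_out = Σ ṁᵢCp,ᵢTᵢ / Σ ṁᵢCp,ᵢ
      = -5467.3 / 134.08 = -40.776 °C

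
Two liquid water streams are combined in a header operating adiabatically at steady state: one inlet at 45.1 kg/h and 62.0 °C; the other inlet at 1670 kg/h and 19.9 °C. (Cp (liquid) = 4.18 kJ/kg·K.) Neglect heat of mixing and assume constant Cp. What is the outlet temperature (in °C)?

T_out = 21.0 °C

No heat crosses the boundary, so H_out = H_in.
Σ ṁᵢCp,ᵢTᵢ = 45.1×4.18×62.0 + 1670×4.18×19.9 = 150600
Σ ṁᵢCp,ᵢ = 45.1×4.18 + 1670×4.18 = 7169.1
T_out = 150600 / 7169.1 = 21.007 °C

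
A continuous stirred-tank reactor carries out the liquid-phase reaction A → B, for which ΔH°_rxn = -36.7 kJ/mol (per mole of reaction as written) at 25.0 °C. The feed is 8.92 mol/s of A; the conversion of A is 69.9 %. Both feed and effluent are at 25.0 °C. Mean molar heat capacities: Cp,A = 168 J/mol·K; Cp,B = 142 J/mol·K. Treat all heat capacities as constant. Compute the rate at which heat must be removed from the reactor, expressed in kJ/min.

Extent of reaction ξ = 0.699 × 8.92 = 6.2351 mol/s
Reaction term: ξ·ΔH°_rxn = 6.2351 × -36.7 = -228.83 kJ/s
Q = ΔH = -228.83 kJ/s = -228.83 kW
Heat removed = 13730 kJ/min

Q_out = 13700 kJ/min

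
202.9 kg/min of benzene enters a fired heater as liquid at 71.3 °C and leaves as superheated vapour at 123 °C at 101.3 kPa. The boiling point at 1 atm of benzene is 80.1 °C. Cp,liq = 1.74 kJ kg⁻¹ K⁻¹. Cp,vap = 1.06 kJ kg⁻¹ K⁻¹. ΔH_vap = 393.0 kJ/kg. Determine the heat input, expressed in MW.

liquid 71.3→80.1 °C: 15.312 kJ/kg
vaporisation at 80.1 °C: 393 kJ/kg
vapour 80.1→123 °C: 45.474 kJ/kg
Δh = 15.312 + 393 + 45.474 = 453.79 kJ/kg
Q = ṁ·Δh = 202.9 kg/min × 453.79 kJ/kg = 92073 kJ/min
|Q| = 1534.6 kW = 1.5346 MW

Q = 1.53 MW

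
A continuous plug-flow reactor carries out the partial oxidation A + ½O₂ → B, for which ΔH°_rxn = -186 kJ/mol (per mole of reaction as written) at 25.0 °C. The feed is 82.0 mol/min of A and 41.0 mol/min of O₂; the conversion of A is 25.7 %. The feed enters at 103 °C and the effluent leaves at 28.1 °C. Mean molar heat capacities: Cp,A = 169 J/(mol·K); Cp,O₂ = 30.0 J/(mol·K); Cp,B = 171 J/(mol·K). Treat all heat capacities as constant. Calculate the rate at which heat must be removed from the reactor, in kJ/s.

Q_out = 84.2 kJ/s

Extent of reaction ξ = 0.257 × 82.0 = 21.074 mol/min
Reaction term: ξ·ΔH°_rxn = 21.074 × -186 = -3919.8 kJ/min
Sensible, feed 103→25 °C: -1176.9 kJ/min
Outlet flows (mol/min): A 60.926, O₂ 30.463, B 21.074
Sensible, products 25→28.1 °C: 45.924 kJ/min
Q = ΔH = -5050.7 kJ/min = -84.178 kW
Heat removed = 84.178 kJ/s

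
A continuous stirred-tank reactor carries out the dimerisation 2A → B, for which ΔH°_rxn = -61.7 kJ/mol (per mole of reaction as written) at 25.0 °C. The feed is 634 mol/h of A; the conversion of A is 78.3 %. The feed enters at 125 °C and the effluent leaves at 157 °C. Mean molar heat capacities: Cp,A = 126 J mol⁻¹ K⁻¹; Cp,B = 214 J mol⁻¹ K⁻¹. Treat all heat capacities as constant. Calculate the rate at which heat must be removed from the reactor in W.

Extent of reaction ξ = 0.783 × 634 / 2 = 248.21 mol/h
Reaction term: ξ·ΔH°_rxn = 248.21 × -61.7 = -15315 kJ/h
Sensible, feed 125→25 °C: -7988.4 kJ/h
Outlet flows (mol/h): A 137.58, B 248.21
Sensible, products 25→157 °C: 9299.7 kJ/h
Q = ΔH = -14003 kJ/h = -3.8898 kW
Heat removed = 3889.8 W

Q_out = 3890 W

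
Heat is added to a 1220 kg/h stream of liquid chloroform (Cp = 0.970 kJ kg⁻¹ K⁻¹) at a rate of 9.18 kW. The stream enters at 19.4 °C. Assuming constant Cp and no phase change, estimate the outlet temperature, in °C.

T_out = 47.3 °C

Q = 9.18 kW = 33048 kJ/h
ΔT = Q/(ṁ·Cp) = 33048/(1220×0.970) = 27.926 K
T_out = 19.4 + 27.926 = 47.326 °C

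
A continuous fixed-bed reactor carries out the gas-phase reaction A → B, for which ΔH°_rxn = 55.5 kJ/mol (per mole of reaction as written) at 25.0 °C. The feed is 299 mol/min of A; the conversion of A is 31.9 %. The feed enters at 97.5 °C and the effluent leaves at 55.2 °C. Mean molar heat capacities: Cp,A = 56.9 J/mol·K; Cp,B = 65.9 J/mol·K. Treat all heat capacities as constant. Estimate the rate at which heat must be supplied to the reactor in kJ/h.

Extent of reaction ξ = 0.319 × 299 = 95.381 mol/min
Reaction term: ξ·ΔH°_rxn = 95.381 × 55.5 = 5293.6 kJ/min
Sensible, feed 97.5→25 °C: -1233.4 kJ/min
Outlet flows (mol/min): A 203.62, B 95.381
Sensible, products 25→55.2 °C: 539.72 kJ/min
Q = ΔH = 4599.9 kJ/min = 76.665 kW
Heat supplied = 275990 kJ/h

Q_in = 276000 kJ/h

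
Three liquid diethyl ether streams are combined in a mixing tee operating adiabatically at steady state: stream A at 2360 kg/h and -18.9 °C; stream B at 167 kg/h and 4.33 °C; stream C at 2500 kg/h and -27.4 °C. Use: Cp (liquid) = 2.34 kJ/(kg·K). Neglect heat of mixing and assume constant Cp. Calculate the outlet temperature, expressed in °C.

T_out = -22.4 °C

No heat crosses the boundary, so H_out = H_in.
Σ ṁᵢCp,ᵢTᵢ = 2360×2.34×-18.9 + 167×2.34×4.33 + 2500×2.34×-27.4 = -262970
Σ ṁᵢCp,ᵢ = 2360×2.34 + 167×2.34 + 2500×2.34 = 11763
T_out = -262970 / 11763 = -22.355 °C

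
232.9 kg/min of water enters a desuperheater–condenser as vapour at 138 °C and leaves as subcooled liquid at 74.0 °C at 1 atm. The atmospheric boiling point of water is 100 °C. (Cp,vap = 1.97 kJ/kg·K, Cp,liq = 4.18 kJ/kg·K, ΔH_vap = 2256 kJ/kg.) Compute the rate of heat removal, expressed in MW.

vapour 138→100 °C: -74.86 kJ/kg
condensation at 100 °C: -2256 kJ/kg
liquid 100→74.0 °C: -108.68 kJ/kg
Δh = -74.86 + -2256 + -108.68 = -2439.5 kJ/kg
Q = ṁ·Δh = 232.9 kg/min × -2439.5 kJ/kg = -568170 kJ/min
|Q| = 9469.5 kW = 9.4695 MW

Q_c = 9.47 MW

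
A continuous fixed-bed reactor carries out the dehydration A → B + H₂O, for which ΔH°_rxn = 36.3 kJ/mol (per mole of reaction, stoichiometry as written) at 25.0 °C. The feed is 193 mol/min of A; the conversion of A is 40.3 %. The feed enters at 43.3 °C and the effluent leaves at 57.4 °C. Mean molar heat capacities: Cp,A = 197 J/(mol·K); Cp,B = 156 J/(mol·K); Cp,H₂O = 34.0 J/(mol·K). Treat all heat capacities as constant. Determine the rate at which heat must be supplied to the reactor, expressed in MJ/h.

Q_in = 201 MJ/h

Extent of reaction ξ = 0.403 × 193 = 77.779 mol/min
Reaction term: ξ·ΔH°_rxn = 77.779 × 36.3 = 2823.4 kJ/min
Sensible, feed 43.3→25 °C: -695.78 kJ/min
Outlet flows (mol/min): A 115.22, B 77.779, H₂O 77.779
Sensible, products 25→57.4 °C: 1214.2 kJ/min
Q = ΔH = 3341.8 kJ/min = 55.697 kW
Heat supplied = 200.51 MJ/h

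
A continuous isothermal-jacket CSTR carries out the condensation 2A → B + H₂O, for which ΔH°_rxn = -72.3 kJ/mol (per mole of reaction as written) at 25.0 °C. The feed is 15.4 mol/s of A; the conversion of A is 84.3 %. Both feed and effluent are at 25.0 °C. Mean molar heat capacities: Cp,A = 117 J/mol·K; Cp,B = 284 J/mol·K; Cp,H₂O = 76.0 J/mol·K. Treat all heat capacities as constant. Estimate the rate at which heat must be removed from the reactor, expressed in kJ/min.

Q_out = 28200 kJ/min

Extent of reaction ξ = 0.843 × 15.4 / 2 = 6.4911 mol/s
Reaction term: ξ·ΔH°_rxn = 6.4911 × -72.3 = -469.31 kJ/s
Q = ΔH = -469.31 kJ/s = -469.31 kW
Heat removed = 28158 kJ/min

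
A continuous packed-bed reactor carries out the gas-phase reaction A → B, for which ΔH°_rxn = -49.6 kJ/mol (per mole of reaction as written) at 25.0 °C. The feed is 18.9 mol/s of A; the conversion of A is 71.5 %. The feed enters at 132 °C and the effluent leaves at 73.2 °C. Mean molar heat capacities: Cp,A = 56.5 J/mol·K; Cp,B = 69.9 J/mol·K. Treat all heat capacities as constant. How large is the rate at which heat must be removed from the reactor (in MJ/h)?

Extent of reaction ξ = 0.715 × 18.9 = 13.513 mol/s
Reaction term: ξ·ΔH°_rxn = 13.513 × -49.6 = -670.27 kJ/s
Sensible, feed 132→25 °C: -114.26 kJ/s
Outlet flows (mol/s): A 5.3865, B 13.513
Sensible, products 25→73.2 °C: 60.198 kJ/s
Q = ΔH = -724.33 kJ/s = -724.33 kW
Heat removed = 2607.6 MJ/h

Q_out = 2610 MJ/h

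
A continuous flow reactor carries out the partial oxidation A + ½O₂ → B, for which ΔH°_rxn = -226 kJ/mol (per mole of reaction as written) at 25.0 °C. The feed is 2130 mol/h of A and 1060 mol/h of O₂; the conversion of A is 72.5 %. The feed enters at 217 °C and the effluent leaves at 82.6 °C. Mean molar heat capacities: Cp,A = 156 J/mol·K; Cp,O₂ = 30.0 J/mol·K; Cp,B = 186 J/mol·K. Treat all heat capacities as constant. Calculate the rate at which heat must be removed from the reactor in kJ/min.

Extent of reaction ξ = 0.725 × 2130 = 1544.2 mol/h
Reaction term: ξ·ΔH°_rxn = 1544.2 × -226 = -349000 kJ/h
Sensible, feed 217→25 °C: -69903 kJ/h
Outlet flows (mol/h): A 585.75, O₂ 287.88, B 1544.2
Sensible, products 25→82.6 °C: 22305 kJ/h
Q = ΔH = -396600 kJ/h = -110.17 kW
Heat removed = 6610 kJ/min

Q_out = 6610 kJ/min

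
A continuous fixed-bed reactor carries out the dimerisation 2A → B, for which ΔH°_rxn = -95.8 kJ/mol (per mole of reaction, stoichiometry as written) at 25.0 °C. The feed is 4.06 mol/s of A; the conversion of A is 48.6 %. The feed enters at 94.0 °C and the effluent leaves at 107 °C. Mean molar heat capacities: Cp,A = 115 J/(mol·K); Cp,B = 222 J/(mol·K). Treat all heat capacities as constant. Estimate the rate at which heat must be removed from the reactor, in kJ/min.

Extent of reaction ξ = 0.486 × 4.06 / 2 = 0.98658 mol/s
Reaction term: ξ·ΔH°_rxn = 0.98658 × -95.8 = -94.514 kJ/s
Sensible, feed 94.0→25 °C: -32.216 kJ/s
Outlet flows (mol/s): A 2.0868, B 0.98658
Sensible, products 25→107 °C: 37.639 kJ/s
Q = ΔH = -89.092 kJ/s = -89.092 kW
Heat removed = 5345.5 kJ/min

Q_out = 5350 kJ/min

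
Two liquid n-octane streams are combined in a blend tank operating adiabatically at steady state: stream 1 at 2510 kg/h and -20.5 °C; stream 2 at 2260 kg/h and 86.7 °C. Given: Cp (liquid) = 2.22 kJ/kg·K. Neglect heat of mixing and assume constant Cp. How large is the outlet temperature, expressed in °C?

Energy balance with Q = 0: Σ ṁᵢCp,ᵢ(T_out − Tᵢ) = 0
Σ ṁᵢCp,ᵢTᵢ = 2510×2.22×-20.5 + 2260×2.22×86.7 = 320760
Σ ṁᵢCp,ᵢ = 2510×2.22 + 2260×2.22 = 10589
T_out = 320760 / 10589 = 30.291 °C

T_out = 30.3 °C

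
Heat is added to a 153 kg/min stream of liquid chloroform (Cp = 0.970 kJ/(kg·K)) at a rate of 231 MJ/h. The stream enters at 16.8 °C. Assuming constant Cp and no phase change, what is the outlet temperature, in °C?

T_out = 42.7 °C

Q = 231 MJ/h = 3850 kJ/min
ΔT = Q/(ṁ·Cp) = 3850/(153×0.970) = 25.942 K
T_out = 16.8 + 25.942 = 42.742 °C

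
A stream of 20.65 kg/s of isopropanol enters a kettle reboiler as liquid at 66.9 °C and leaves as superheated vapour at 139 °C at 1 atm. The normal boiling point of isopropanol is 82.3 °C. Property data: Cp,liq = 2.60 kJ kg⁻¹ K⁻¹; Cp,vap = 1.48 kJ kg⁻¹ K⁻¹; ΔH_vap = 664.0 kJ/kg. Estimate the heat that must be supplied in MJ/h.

Q = 58600 MJ/h

liquid 66.9→82.3 °C: 40.04 kJ/kg
vaporisation at 82.3 °C: 664 kJ/kg
vapour 82.3→139 °C: 83.916 kJ/kg
Δh = 40.04 + 664 + 83.916 = 787.96 kJ/kg
Q = ṁ·Δh = 20.65 kg/s × 787.96 kJ/kg = 16271 kJ/s
|Q| = 16271 kW = 58577 MJ/h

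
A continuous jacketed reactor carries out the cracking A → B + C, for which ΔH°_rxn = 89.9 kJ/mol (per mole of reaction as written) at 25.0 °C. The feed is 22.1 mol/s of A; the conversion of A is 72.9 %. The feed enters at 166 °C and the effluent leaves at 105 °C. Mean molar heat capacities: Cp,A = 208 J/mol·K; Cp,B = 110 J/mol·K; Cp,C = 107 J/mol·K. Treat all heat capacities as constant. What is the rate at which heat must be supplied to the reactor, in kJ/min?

Q_in = 70800 kJ/min

Extent of reaction ξ = 0.729 × 22.1 = 16.111 mol/s
Reaction term: ξ·ΔH°_rxn = 16.111 × 89.9 = 1448.4 kJ/s
Sensible, feed 166→25 °C: -648.15 kJ/s
Outlet flows (mol/s): A 5.9891, B 16.111, C 16.111
Sensible, products 25→105 °C: 379.34 kJ/s
Q = ΔH = 1179.6 kJ/s = 1179.6 kW
Heat supplied = 70774 kJ/min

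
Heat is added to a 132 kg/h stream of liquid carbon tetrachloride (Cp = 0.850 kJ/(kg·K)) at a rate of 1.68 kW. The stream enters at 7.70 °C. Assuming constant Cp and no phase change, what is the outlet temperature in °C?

T_out = 61.6 °C

Q = 1.68 kW = 6048 kJ/h
ΔT = Q/(ṁ·Cp) = 6048/(132×0.850) = 53.904 K
T_out = 7.70 + 53.904 = 61.604 °C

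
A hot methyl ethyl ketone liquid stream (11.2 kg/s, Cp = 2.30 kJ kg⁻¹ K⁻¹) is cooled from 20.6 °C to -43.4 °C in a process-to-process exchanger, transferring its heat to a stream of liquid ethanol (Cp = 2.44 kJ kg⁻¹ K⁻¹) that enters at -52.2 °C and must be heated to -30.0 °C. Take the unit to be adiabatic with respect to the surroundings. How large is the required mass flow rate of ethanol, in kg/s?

Heat released by hot stream: Q = 11.2 × 2.30 × (20.6 − -43.4) = 1648.6 kJ/s
Energy balance on cold side (adiabatic exchanger): Q = ṁ_c·Cp_c·(T_c,out − T_c,in)
ṁ_c = 1648.6 / [2.44 × (-30.0 − -52.2)] = 30.436 kg/s

ṁ_c = 30.4 kg/s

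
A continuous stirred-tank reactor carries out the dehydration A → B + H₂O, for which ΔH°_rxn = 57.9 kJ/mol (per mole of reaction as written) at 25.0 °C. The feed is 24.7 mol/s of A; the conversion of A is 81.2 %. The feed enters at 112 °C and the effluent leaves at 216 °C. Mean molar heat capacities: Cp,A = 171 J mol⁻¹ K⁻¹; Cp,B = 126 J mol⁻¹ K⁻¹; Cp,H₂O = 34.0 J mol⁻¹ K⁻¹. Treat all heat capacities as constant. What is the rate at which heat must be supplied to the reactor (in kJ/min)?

Q_in = 93500 kJ/min

Extent of reaction ξ = 0.812 × 24.7 = 20.056 mol/s
Reaction term: ξ·ΔH°_rxn = 20.056 × 57.9 = 1161.3 kJ/s
Sensible, feed 112→25 °C: -367.46 kJ/s
Outlet flows (mol/s): A 4.6436, B 20.056, H₂O 20.056
Sensible, products 25→216 °C: 764.59 kJ/s
Q = ΔH = 1558.4 kJ/s = 1558.4 kW
Heat supplied = 93504 kJ/min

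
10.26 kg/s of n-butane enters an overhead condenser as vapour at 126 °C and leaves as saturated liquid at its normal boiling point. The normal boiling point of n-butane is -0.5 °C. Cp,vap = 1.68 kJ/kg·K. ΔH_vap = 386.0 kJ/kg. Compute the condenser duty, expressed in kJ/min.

Q_c = 368000 kJ/min

vapour 126→-0.5 °C: -212.52 kJ/kg
condensation at -0.5 °C: -386 kJ/kg
Δh = -212.52 + -386 = -598.52 kJ/kg
Q = ṁ·Δh = 10.26 kg/s × -598.52 kJ/kg = -6140.8 kJ/s
|Q| = 6140.8 kW = 368450 kJ/min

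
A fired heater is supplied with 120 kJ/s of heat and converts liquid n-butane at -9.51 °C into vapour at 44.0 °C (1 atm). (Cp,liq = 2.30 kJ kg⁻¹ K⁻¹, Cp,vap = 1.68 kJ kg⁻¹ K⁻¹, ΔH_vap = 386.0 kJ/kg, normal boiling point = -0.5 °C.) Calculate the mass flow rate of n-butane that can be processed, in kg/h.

ṁ = 897 kg/h

Δh = 2.30×(-0.5−-9.51) + 386.0 + 1.68×(44.0−-0.5) = 481.48 kJ/kg
Q = 120 kJ/s = 120 kJ/s = 432000 kJ/h
ṁ = Q/Δh = 432000 / 481.48 = 897.23 kg/h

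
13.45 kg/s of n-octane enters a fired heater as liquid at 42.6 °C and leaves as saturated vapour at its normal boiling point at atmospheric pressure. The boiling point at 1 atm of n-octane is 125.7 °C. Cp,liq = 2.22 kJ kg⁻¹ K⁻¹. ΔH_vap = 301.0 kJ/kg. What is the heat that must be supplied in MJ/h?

liquid 42.6→125.7 °C: 184.48 kJ/kg
vaporisation at 125.7 °C: 301 kJ/kg
Δh = 184.48 + 301 = 485.48 kJ/kg
Q = ṁ·Δh = 13.45 kg/s × 485.48 kJ/kg = 6529.7 kJ/s
|Q| = 6529.7 kW = 23507 MJ/h

Q = 23500 MJ/h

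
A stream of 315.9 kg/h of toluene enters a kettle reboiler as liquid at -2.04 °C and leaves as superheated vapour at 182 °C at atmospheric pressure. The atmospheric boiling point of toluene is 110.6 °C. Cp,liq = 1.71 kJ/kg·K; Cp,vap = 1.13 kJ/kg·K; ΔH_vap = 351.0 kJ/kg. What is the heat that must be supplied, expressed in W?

liquid -2.04→110.6 °C: 192.61 kJ/kg
vaporisation at 110.6 °C: 351 kJ/kg
vapour 110.6→182 °C: 80.682 kJ/kg
Δh = 192.61 + 351 + 80.682 = 624.3 kJ/kg
Q = ṁ·Δh = 315.9 kg/h × 624.3 kJ/kg = 197220 kJ/h
|Q| = 54.782 kW = 54782 W

Q = 54800 W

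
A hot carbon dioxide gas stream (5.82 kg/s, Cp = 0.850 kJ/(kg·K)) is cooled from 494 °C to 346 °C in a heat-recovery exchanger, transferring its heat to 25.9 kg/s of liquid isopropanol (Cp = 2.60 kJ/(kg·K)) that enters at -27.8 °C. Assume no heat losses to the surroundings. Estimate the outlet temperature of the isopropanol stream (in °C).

T_c,out = -16.9 °C

Heat released by hot stream: Q = 5.82 × 0.850 × (494 − 346) = 732.16 kJ/s
Energy balance on cold side (adiabatic exchanger): Q = ṁ_c·Cp_c·(T_c,out − T_c,in)
T_c,out = -27.8 + 732.16/(25.9 × 2.60) = -16.927 °C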